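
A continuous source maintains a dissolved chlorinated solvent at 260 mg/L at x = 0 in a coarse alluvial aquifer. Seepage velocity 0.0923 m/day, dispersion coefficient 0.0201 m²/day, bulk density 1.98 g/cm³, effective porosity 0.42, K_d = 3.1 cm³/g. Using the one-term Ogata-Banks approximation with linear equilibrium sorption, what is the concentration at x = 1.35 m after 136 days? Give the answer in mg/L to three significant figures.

46.3 mg/L

Retardation factor R = 1 + ρ_b·K_d/n = 1 + 1.98 × 3.1/0.42 = 15.61.
Sorption retards both mechanisms: v_R = v/R = 0.005913 m/day, D_R = D/R = 0.001288 m²/day.
v_R·t = 0.005913 × 136 = 0.804168 m; 2√(D_R t) = 0.8371 m; argument = (1.35 − 0.804168)/0.8371 = 0.6521.
C = C₀ × ½·erfc(0.6521) = 260 × 0.1782 = 46.3 mg/L.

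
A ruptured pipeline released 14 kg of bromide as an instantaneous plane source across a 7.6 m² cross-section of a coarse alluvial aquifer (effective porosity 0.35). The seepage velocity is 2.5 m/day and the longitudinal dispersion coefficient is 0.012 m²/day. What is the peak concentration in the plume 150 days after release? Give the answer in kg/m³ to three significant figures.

The peak of an instantaneous 1D plume sits at x = vt; there the Gaussian factor is 1 and C_max = M/(n_e·A·√(4πDt)), where n_e·A is the pore area the mass is dissolved in.
√(4πDt) = √(4π × 0.012 × 150) = 4.756 m, so C_max = 14/(0.35 × 7.6 × 4.756) = 1.11 kg/m³.

1.11 kg/m³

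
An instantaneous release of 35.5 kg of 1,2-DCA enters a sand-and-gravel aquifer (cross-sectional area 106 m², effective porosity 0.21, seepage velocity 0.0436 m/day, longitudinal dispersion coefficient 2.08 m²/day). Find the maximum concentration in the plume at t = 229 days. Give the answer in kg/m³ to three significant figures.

The peak of an instantaneous 1D plume sits at x = vt; there the Gaussian factor is 1 and C_max = M/(n_e·A·√(4πDt)), where n_e·A is the pore area the mass is dissolved in.
√(4πDt) = √(4π × 2.08 × 229) = 77.37 m, so C_max = 35.5/(0.21 × 106 × 77.37) = 0.0206 kg/m³.

0.0206 kg/m³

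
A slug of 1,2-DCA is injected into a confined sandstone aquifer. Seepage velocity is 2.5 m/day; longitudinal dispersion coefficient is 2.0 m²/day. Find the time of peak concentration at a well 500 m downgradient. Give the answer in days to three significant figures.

200 days

For the 1D instantaneous-source solution, setting ∂C/∂t = 0 at fixed x gives v²t² + 2Dt − x² = 0, so t = (√(D² + v²x²) − D)/v².
√(D² + v²x²) = √(2.0² + 2.5² × 500²) = 1250; v² = 6.25.
t = (1250 − 2.0)/6.25 = 200 days (vs. the pure-advection estimate x/v = 200 d).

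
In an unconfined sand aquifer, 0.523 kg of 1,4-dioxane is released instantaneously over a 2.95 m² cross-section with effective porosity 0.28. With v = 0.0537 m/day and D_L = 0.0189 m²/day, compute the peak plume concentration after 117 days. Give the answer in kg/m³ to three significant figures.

The peak of an instantaneous 1D plume sits at x = vt; there the Gaussian factor is 1 and C_max = M/(n_e·A·√(4πDt)), where n_e·A is the pore area the mass is dissolved in.
√(4πDt) = √(4π × 0.0189 × 117) = 5.271 m, so C_max = 0.523/(0.28 × 2.95 × 5.271) = 0.120 kg/m³.

0.120 kg/m³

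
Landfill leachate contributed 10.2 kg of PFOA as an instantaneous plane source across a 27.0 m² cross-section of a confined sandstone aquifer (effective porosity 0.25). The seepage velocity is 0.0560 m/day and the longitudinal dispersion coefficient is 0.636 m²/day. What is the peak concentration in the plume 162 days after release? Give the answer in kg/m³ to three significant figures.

The peak of an instantaneous 1D plume sits at x = vt; there the Gaussian factor is 1 and C_max = M/(n_e·A·√(4πDt)), where n_e·A is the pore area the mass is dissolved in.
√(4πDt) = √(4π × 0.636 × 162) = 35.98 m, so C_max = 10.2/(0.25 × 27.0 × 35.98) = 0.0420 kg/m³.

0.0420 kg/m³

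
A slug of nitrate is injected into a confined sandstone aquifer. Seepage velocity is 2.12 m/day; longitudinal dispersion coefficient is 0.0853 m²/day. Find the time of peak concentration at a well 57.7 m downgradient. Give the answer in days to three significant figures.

27.2 days

For the 1D instantaneous-source solution, setting ∂C/∂t = 0 at fixed x gives v²t² + 2Dt − x² = 0, so t = (√(D² + v²x²) − D)/v².
√(D² + v²x²) = √(0.0853² + 2.12² × 57.7²) = 122.3; v² = 4.4944.
t = (122.3 − 0.0853)/4.4944 = 27.2 days (vs. the pure-advection estimate x/v = 27.2 d).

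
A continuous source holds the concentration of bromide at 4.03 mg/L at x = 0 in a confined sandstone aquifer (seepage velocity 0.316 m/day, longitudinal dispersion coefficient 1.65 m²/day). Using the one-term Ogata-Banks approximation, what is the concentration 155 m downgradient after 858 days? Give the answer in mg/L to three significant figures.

3.97 mg/L

For a continuous step input, C/C₀ ≈ ½·erfc((x−vt)/(2√(Dt))).
vt = 0.316 × 858 = 271.128 m and 2√(Dt) = 2√(1.65 × 858) = 75.25 m.
Argument (x−vt)/(2√(Dt)) = (155 − 271.128)/75.25 = -1.543; ½·erfc(-1.543) = 0.9855.
C = 4.03 × 0.9855 = 3.97 mg/L.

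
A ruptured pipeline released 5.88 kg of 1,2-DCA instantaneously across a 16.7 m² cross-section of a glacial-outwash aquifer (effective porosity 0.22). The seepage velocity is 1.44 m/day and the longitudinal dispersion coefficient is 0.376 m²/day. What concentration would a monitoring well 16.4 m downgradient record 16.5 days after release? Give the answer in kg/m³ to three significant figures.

0.0204 kg/m³

For an instantaneous plane source, C(x,t) = M/(n_e·A·√(4πDt)) · exp(−(x−vt)²/(4Dt)), with n_e·A the pore (flow) area.
Plume center vt = 1.44 × 16.5 = 23.76 m, so the well at 16.4 m is 7.36 m upgradient of the peak.
√(4πDt) = 8.830 m, giving peak height M/(n_e·A·√(4πDt)) = 5.88/(0.22 × 16.7 × 8.830) = 0.1812 kg/m³.
(x−vt)²/(4Dt) = (-7.36)²/(4 × 0.376 × 16.5) = 2.183; exp(−2.183) = 0.1127.
C = 0.1812 × 0.1127 = 0.0204 kg/m³.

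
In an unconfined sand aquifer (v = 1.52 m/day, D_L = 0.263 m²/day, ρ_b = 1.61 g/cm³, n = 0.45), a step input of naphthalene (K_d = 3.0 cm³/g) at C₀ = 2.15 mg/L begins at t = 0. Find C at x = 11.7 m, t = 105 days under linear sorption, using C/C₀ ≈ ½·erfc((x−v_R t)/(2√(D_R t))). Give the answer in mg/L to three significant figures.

1.74 mg/L

Retardation factor R = 1 + ρ_b·K_d/n = 1 + 1.61 × 3.0/0.45 = 11.73.
Sorption retards both mechanisms: v_R = v/R = 0.1296 m/day, D_R = D/R = 0.02242 m²/day.
v_R·t = 0.1296 × 105 = 13.608 m; 2√(D_R t) = 3.069 m; argument = (11.7 − 13.608)/3.069 = -0.6217.
C = C₀ × ½·erfc(-0.6217) = 2.15 × 0.8104 = 1.74 mg/L.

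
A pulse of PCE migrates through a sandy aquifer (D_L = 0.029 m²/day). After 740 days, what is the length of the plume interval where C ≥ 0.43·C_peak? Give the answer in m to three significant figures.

17.0 m

The plume is Gaussian with σ = √(2Dt) = √(2 × 0.029 × 740) = 6.551 m.
C/C_peak = exp(−Δx²/(2σ²)) = 0.43 ⇒ Δx = σ·√(−2 ln 0.43) = 6.551 × 1.299 = 8.510 m.
Width = 2Δx = 17.0 m.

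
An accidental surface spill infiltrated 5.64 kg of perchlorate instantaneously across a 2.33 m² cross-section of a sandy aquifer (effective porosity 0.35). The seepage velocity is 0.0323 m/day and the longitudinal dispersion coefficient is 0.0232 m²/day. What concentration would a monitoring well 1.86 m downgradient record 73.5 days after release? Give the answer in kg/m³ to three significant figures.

For an instantaneous plane source, C(x,t) = M/(n_e·A·√(4πDt)) · exp(−(x−vt)²/(4Dt)), with n_e·A the pore (flow) area.
Plume center vt = 0.0323 × 73.5 = 2.37405 m, so the well at 1.86 m is 0.51405 m upgradient of the peak.
√(4πDt) = 4.629 m, giving peak height M/(n_e·A·√(4πDt)) = 5.64/(0.35 × 2.33 × 4.629) = 1.494 kg/m³.
(x−vt)²/(4Dt) = (-0.51405)²/(4 × 0.0232 × 73.5) = 0.03874; exp(−0.03874) = 0.9620.
C = 1.494 × 0.9620 = 1.44 kg/m³.

1.44 kg/m³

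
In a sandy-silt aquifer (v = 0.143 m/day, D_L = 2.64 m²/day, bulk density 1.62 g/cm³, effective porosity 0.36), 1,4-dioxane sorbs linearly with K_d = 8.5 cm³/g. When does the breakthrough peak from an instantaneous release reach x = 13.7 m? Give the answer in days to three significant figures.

Retardation factor R = 1 + ρ_b·K_d/n = 1 + 1.62 × 8.5/0.36 = 39.25.
Sorption retards both mechanisms: v_R = v/R = 0.003643 m/day, D_R = D/R = 0.06726 m²/day.
Peak time from v_R²t² + 2D_R t − x² = 0: t = (√(D_R² + v_R²x²) − D_R)/v_R².
√(D_R² + v_R²x²) = √(0.06726² + 0.003643² × 13.7²) = 0.08375; v_R² = 1.327e-05.
t = (0.08375 − 0.06726)/1.327e-05 = 1240 days.

1240 days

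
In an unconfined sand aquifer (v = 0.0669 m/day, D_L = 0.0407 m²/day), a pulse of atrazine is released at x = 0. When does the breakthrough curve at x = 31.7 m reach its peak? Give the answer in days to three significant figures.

465 days

For the 1D instantaneous-source solution, setting ∂C/∂t = 0 at fixed x gives v²t² + 2Dt − x² = 0, so t = (√(D² + v²x²) − D)/v².
√(D² + v²x²) = √(0.0407² + 0.0669² × 31.7²) = 2.121; v² = 0.00447561.
t = (2.121 − 0.0407)/0.00447561 = 465 days (vs. the pure-advection estimate x/v = 474 d).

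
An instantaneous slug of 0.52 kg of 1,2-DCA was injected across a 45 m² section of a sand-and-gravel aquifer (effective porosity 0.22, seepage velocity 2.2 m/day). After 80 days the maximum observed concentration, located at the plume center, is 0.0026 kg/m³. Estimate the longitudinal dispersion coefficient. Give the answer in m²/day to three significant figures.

0.406 m²/day

At the plume center C_max = M/(n_e·A·√(4πDt)), so D = M²/(4πt·(n_e·A·C_max)²).
n_e·A·C_max = 0.22 × 45 × 0.0026 = 0.02574 kg/m.
D = 0.52²/(4π × 80 × 0.02574²) = 0.406 m²/day.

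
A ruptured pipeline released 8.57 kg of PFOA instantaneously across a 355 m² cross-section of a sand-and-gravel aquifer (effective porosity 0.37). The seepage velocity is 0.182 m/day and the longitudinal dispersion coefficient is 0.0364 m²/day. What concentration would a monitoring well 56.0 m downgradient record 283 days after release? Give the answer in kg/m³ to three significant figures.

0.00351 kg/m³

For an instantaneous plane source, C(x,t) = M/(n_e·A·√(4πDt)) · exp(−(x−vt)²/(4Dt)), with n_e·A the pore (flow) area.
Plume center vt = 0.182 × 283 = 51.506 m, so the well at 56.0 m is 4.494 m downgradient of the peak.
√(4πDt) = 11.38 m, giving peak height M/(n_e·A·√(4πDt)) = 8.57/(0.37 × 355 × 11.38) = 0.005733 kg/m³.
(x−vt)²/(4Dt) = (4.494)²/(4 × 0.0364 × 283) = 0.4901; exp(−0.4901) = 0.6126.
C = 0.005733 × 0.6126 = 0.00351 kg/m³.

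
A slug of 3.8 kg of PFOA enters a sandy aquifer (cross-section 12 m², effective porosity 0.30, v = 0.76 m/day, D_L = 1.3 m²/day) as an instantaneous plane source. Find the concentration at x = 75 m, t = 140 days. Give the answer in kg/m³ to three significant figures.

0.00570 kg/m³

For an instantaneous plane source, C(x,t) = M/(n_e·A·√(4πDt)) · exp(−(x−vt)²/(4Dt)), with n_e·A the pore (flow) area.
Plume center vt = 0.76 × 140 = 106.4 m, so the well at 75 m is 31.4 m upgradient of the peak.
√(4πDt) = 47.82 m, giving peak height M/(n_e·A·√(4πDt)) = 3.8/(0.30 × 12 × 47.82) = 0.02207 kg/m³.
(x−vt)²/(4Dt) = (-31.4)²/(4 × 1.3 × 140) = 1.354; exp(−1.354) = 0.2582.
C = 0.02207 × 0.2582 = 0.00570 kg/m³.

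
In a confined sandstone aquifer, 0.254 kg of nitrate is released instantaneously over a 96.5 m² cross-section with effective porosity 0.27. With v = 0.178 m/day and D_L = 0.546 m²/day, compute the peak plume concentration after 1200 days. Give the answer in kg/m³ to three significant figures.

0.000107 kg/m³

The peak of an instantaneous 1D plume sits at x = vt; there the Gaussian factor is 1 and C_max = M/(n_e·A·√(4πDt)), where n_e·A is the pore area the mass is dissolved in.
√(4πDt) = √(4π × 0.546 × 1200) = 90.74 m, so C_max = 0.254/(0.27 × 96.5 × 90.74) = 0.000107 kg/m³.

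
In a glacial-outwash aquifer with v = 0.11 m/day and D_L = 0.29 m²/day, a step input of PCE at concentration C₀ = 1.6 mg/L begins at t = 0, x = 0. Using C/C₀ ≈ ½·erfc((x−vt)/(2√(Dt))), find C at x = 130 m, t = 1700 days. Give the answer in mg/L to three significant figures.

1.54 mg/L

For a continuous step input, C/C₀ ≈ ½·erfc((x−vt)/(2√(Dt))).
vt = 0.11 × 1700 = 187 m and 2√(Dt) = 2√(0.29 × 1700) = 44.41 m.
Argument (x−vt)/(2√(Dt)) = (130 − 187)/44.41 = -1.283; ½·erfc(-1.283) = 0.9652.
C = 1.6 × 0.9652 = 1.54 mg/L.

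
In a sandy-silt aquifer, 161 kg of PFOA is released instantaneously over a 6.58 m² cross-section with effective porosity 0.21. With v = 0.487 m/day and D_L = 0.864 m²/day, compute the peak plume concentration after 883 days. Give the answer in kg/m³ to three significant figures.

1.19 kg/m³

The peak of an instantaneous 1D plume sits at x = vt; there the Gaussian factor is 1 and C_max = M/(n_e·A·√(4πDt)), where n_e·A is the pore area the mass is dissolved in.
√(4πDt) = √(4π × 0.864 × 883) = 97.91 m, so C_max = 161/(0.21 × 6.58 × 97.91) = 1.19 kg/m³.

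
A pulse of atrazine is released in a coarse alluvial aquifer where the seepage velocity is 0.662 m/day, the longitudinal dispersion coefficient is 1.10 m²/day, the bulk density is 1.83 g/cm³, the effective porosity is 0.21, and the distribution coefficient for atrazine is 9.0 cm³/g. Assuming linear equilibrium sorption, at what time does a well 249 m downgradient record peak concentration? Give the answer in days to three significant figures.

29700 days

Retardation factor R = 1 + ρ_b·K_d/n = 1 + 1.83 × 9.0/0.21 = 79.43.
Sorption retards both mechanisms: v_R = v/R = 0.008334 m/day, D_R = D/R = 0.01385 m²/day.
Peak time from v_R²t² + 2D_R t − x² = 0: t = (√(D_R² + v_R²x²) − D_R)/v_R².
√(D_R² + v_R²x²) = √(0.01385² + 0.008334² × 249²) = 2.075; v_R² = 6.946e-05.
t = (2.075 − 0.01385)/6.946e-05 = 29700 days.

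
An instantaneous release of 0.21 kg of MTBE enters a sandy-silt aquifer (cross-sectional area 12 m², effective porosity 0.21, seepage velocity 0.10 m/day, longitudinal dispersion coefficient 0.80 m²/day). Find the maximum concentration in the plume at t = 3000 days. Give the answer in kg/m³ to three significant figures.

0.000480 kg/m³

The peak of an instantaneous 1D plume sits at x = vt; there the Gaussian factor is 1 and C_max = M/(n_e·A·√(4πDt)), where n_e·A is the pore area the mass is dissolved in.
√(4πDt) = √(4π × 0.80 × 3000) = 173.7 m, so C_max = 0.21/(0.21 × 12 × 173.7) = 0.000480 kg/m³.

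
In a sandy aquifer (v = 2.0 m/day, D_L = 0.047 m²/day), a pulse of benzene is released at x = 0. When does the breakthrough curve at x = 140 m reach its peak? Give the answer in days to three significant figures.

For the 1D instantaneous-source solution, setting ∂C/∂t = 0 at fixed x gives v²t² + 2Dt − x² = 0, so t = (√(D² + v²x²) − D)/v².
√(D² + v²x²) = √(0.047² + 2.0² × 140²) = 280.0; v² = 4.
t = (280.0 − 0.047)/4 = 70.0 days (vs. the pure-advection estimate x/v = 70.0 d).

70.0 days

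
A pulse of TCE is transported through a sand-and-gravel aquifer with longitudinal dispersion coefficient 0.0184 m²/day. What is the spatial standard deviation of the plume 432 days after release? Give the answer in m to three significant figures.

3.99 m

Dispersive spreading gives a Gaussian with σ² = 2Dt; advection only shifts the center.
σ = √(2 × 0.0184 × 432) = 3.99 m.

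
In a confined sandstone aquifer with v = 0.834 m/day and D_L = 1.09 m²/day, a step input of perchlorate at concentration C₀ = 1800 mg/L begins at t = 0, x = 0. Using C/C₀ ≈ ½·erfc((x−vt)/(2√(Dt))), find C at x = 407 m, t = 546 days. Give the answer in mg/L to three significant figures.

For a continuous step input, C/C₀ ≈ ½·erfc((x−vt)/(2√(Dt))).
vt = 0.834 × 546 = 455.364 m and 2√(Dt) = 2√(1.09 × 546) = 48.79 m.
Argument (x−vt)/(2√(Dt)) = (407 − 455.364)/48.79 = -0.9913; ½·erfc(-0.9913) = 0.9195.
C = 1800 × 0.9195 = 1660 mg/L.

1660 mg/L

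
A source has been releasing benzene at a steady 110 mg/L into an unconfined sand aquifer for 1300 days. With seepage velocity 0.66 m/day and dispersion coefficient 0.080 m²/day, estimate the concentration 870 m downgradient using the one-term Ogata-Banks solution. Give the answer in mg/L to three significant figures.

22.3 mg/L

For a continuous step input, C/C₀ ≈ ½·erfc((x−vt)/(2√(Dt))).
vt = 0.66 × 1300 = 858 m and 2√(Dt) = 2√(0.080 × 1300) = 20.40 m.
Argument (x−vt)/(2√(Dt)) = (870 − 858)/20.40 = 0.5882; ½·erfc(0.5882) = 0.2027.
C = 110 × 0.2027 = 22.3 mg/L.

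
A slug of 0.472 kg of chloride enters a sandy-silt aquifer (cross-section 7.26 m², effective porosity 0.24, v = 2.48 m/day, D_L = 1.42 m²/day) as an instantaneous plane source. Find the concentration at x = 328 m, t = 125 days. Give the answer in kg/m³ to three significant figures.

For an instantaneous plane source, C(x,t) = M/(n_e·A·√(4πDt)) · exp(−(x−vt)²/(4Dt)), with n_e·A the pore (flow) area.
Plume center vt = 2.48 × 125 = 310 m, so the well at 328 m is 18 m downgradient of the peak.
√(4πDt) = 47.23 m, giving peak height M/(n_e·A·√(4πDt)) = 0.472/(0.24 × 7.26 × 47.23) = 0.005736 kg/m³.
(x−vt)²/(4Dt) = (18)²/(4 × 1.42 × 125) = 0.4563; exp(−0.4563) = 0.6336.
C = 0.005736 × 0.6336 = 0.00363 kg/m³.

0.00363 kg/m³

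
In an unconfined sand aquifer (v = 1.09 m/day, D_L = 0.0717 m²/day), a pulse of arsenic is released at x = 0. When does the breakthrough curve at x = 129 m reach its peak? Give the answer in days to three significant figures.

118 days

For the 1D instantaneous-source solution, setting ∂C/∂t = 0 at fixed x gives v²t² + 2Dt − x² = 0, so t = (√(D² + v²x²) − D)/v².
√(D² + v²x²) = √(0.0717² + 1.09² × 129²) = 140.6; v² = 1.1881.
t = (140.6 − 0.0717)/1.1881 = 118 days (vs. the pure-advection estimate x/v = 118 d).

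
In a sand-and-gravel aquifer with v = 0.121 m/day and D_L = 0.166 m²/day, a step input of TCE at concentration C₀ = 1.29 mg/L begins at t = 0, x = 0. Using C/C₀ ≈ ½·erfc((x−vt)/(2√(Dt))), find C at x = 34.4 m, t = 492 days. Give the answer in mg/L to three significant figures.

1.26 mg/L

For a continuous step input, C/C₀ ≈ ½·erfc((x−vt)/(2√(Dt))).
vt = 0.121 × 492 = 59.532 m and 2√(Dt) = 2√(0.166 × 492) = 18.07 m.
Argument (x−vt)/(2√(Dt)) = (34.4 − 59.532)/18.07 = -1.391; ½·erfc(-1.391) = 0.9754.
C = 1.29 × 0.9754 = 1.26 mg/L.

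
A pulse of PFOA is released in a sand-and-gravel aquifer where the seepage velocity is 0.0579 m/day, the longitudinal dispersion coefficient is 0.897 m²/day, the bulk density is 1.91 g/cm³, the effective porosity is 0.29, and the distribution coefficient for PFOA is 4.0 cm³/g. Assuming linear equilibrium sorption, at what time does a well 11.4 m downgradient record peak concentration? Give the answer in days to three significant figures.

1770 days

Retardation factor R = 1 + ρ_b·K_d/n = 1 + 1.91 × 4.0/0.29 = 27.34.
Sorption retards both mechanisms: v_R = v/R = 0.002118 m/day, D_R = D/R = 0.03281 m²/day.
Peak time from v_R²t² + 2D_R t − x² = 0: t = (√(D_R² + v_R²x²) − D_R)/v_R².
√(D_R² + v_R²x²) = √(0.03281² + 0.002118² × 11.4²) = 0.04074; v_R² = 4.486e-06.
t = (0.04074 − 0.03281)/4.486e-06 = 1770 days.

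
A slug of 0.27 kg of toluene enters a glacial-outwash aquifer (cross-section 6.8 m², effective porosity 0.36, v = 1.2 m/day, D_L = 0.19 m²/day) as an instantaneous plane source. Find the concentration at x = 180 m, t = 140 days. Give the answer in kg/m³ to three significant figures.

For an instantaneous plane source, C(x,t) = M/(n_e·A·√(4πDt)) · exp(−(x−vt)²/(4Dt)), with n_e·A the pore (flow) area.
Plume center vt = 1.2 × 140 = 168 m, so the well at 180 m is 12 m downgradient of the peak.
√(4πDt) = 18.28 m, giving peak height M/(n_e·A·√(4πDt)) = 0.27/(0.36 × 6.8 × 18.28) = 0.006034 kg/m³.
(x−vt)²/(4Dt) = (12)²/(4 × 0.19 × 140) = 1.353; exp(−1.353) = 0.2585.
C = 0.006034 × 0.2585 = 0.00156 kg/m³.

0.00156 kg/m³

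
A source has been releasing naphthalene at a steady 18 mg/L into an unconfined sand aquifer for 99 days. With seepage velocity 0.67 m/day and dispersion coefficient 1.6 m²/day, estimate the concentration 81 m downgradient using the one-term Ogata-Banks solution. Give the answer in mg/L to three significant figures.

3.69 mg/L

For a continuous step input, C/C₀ ≈ ½·erfc((x−vt)/(2√(Dt))).
vt = 0.67 × 99 = 66.33 m and 2√(Dt) = 2√(1.6 × 99) = 25.17 m.
Argument (x−vt)/(2√(Dt)) = (81 − 66.33)/25.17 = 0.5828; ½·erfc(0.5828) = 0.2049.
C = 18 × 0.2049 = 3.69 mg/L.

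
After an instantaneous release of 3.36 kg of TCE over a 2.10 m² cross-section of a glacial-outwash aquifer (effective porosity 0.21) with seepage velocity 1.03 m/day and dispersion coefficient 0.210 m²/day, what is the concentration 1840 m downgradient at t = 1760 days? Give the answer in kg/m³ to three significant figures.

0.0678 kg/m³

For an instantaneous plane source, C(x,t) = M/(n_e·A·√(4πDt)) · exp(−(x−vt)²/(4Dt)), with n_e·A the pore (flow) area.
Plume center vt = 1.03 × 1760 = 1812.8 m, so the well at 1840 m is 27.2 m downgradient of the peak.
√(4πDt) = 68.15 m, giving peak height M/(n_e·A·√(4πDt)) = 3.36/(0.21 × 2.10 × 68.15) = 0.1118 kg/m³.
(x−vt)²/(4Dt) = (27.2)²/(4 × 0.210 × 1760) = 0.5004; exp(−0.5004) = 0.6063.
C = 0.1118 × 0.6063 = 0.0678 kg/m³.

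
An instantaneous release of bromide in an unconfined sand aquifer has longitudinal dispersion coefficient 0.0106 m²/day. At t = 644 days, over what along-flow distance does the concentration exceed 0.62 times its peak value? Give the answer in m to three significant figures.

The plume is Gaussian with σ = √(2Dt) = √(2 × 0.0106 × 644) = 3.695 m.
C/C_peak = exp(−Δx²/(2σ²)) = 0.62 ⇒ Δx = σ·√(−2 ln 0.62) = 3.695 × 0.9778 = 3.613 m.
Width = 2Δx = 7.23 m.

7.23 m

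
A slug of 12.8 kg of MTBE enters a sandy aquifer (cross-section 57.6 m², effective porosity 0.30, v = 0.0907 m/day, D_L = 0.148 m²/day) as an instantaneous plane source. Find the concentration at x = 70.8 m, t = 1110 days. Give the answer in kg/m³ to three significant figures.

0.00419 kg/m³

For an instantaneous plane source, C(x,t) = M/(n_e·A·√(4πDt)) · exp(−(x−vt)²/(4Dt)), with n_e·A the pore (flow) area.
Plume center vt = 0.0907 × 1110 = 100.677 m, so the well at 70.8 m is 29.877 m upgradient of the peak.
√(4πDt) = 45.44 m, giving peak height M/(n_e·A·√(4πDt)) = 12.8/(0.30 × 57.6 × 45.44) = 0.01630 kg/m³.
(x−vt)²/(4Dt) = (-29.877)²/(4 × 0.148 × 1110) = 1.358; exp(−1.358) = 0.2572.
C = 0.01630 × 0.2572 = 0.00419 kg/m³.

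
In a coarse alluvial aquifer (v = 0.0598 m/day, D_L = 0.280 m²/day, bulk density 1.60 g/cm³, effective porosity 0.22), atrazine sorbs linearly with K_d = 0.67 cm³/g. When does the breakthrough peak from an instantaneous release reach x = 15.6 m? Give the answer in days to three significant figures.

Retardation factor R = 1 + ρ_b·K_d/n = 1 + 1.60 × 0.67/0.22 = 5.873.
Sorption retards both mechanisms: v_R = v/R = 0.01018 m/day, D_R = D/R = 0.04768 m²/day.
Peak time from v_R²t² + 2D_R t − x² = 0: t = (√(D_R² + v_R²x²) − D_R)/v_R².
√(D_R² + v_R²x²) = √(0.04768² + 0.01018² × 15.6²) = 0.1658; v_R² = 0.0001036.
t = (0.1658 − 0.04768)/0.0001036 = 1140 days.

1140 days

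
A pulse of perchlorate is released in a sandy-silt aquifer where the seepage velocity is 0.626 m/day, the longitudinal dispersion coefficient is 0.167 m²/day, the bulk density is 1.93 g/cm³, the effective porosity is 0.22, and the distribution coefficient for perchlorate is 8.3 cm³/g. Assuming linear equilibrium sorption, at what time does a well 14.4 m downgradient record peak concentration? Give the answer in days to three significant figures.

Retardation factor R = 1 + ρ_b·K_d/n = 1 + 1.93 × 8.3/0.22 = 73.81.
Sorption retards both mechanisms: v_R = v/R = 0.008481 m/day, D_R = D/R = 0.002263 m²/day.
Peak time from v_R²t² + 2D_R t − x² = 0: t = (√(D_R² + v_R²x²) − D_R)/v_R².
√(D_R² + v_R²x²) = √(0.002263² + 0.008481² × 14.4²) = 0.1221; v_R² = 7.193e-05.
t = (0.1221 − 0.002263)/7.193e-05 = 1670 days.

1670 days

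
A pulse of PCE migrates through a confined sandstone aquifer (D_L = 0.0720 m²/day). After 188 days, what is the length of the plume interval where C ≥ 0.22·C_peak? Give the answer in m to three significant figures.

18.1 m

The plume is Gaussian with σ = √(2Dt) = √(2 × 0.0720 × 188) = 5.203 m.
C/C_peak = exp(−Δx²/(2σ²)) = 0.22 ⇒ Δx = σ·√(−2 ln 0.22) = 5.203 × 1.740 = 9.053 m.
Width = 2Δx = 18.1 m.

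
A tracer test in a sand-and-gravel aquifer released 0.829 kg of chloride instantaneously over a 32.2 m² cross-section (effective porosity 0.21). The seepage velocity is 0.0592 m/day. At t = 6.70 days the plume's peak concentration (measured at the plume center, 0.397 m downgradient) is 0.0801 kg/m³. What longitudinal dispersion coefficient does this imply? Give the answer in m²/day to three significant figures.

0.0278 m²/day

At the plume center C_max = M/(n_e·A·√(4πDt)), so D = M²/(4πt·(n_e·A·C_max)²).
n_e·A·C_max = 0.21 × 32.2 × 0.0801 = 0.5416 kg/m.
D = 0.829²/(4π × 6.70 × 0.5416²) = 0.0278 m²/day.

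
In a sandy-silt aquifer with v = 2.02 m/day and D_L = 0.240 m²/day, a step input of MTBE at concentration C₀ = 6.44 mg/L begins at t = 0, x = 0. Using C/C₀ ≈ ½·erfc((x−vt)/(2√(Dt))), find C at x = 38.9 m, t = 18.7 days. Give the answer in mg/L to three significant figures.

2.28 mg/L

For a continuous step input, C/C₀ ≈ ½·erfc((x−vt)/(2√(Dt))).
vt = 2.02 × 18.7 = 37.774 m and 2√(Dt) = 2√(0.240 × 18.7) = 4.237 m.
Argument (x−vt)/(2√(Dt)) = (38.9 − 37.774)/4.237 = 0.2658; ½·erfc(0.2658) = 0.3535.
C = 6.44 × 0.3535 = 2.28 mg/L.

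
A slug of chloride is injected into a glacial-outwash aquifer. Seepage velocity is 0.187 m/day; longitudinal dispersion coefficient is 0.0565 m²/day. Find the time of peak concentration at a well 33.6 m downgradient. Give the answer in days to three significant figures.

178 days

For the 1D instantaneous-source solution, setting ∂C/∂t = 0 at fixed x gives v²t² + 2Dt − x² = 0, so t = (√(D² + v²x²) − D)/v².
√(D² + v²x²) = √(0.0565² + 0.187² × 33.6²) = 6.283; v² = 0.034969.
t = (6.283 − 0.0565)/0.034969 = 178 days (vs. the pure-advection estimate x/v = 180 d).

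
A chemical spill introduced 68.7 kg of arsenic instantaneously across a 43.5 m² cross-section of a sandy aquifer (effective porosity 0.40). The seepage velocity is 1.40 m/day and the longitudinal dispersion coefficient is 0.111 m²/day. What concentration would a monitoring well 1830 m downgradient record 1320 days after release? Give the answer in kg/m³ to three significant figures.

0.0529 kg/m³

For an instantaneous plane source, C(x,t) = M/(n_e·A·√(4πDt)) · exp(−(x−vt)²/(4Dt)), with n_e·A the pore (flow) area.
Plume center vt = 1.40 × 1320 = 1848 m, so the well at 1830 m is 18 m upgradient of the peak.
√(4πDt) = 42.91 m, giving peak height M/(n_e·A·√(4πDt)) = 68.7/(0.40 × 43.5 × 42.91) = 0.09201 kg/m³.
(x−vt)²/(4Dt) = (-18)²/(4 × 0.111 × 1320) = 0.5528; exp(−0.5528) = 0.5753.
C = 0.09201 × 0.5753 = 0.0529 kg/m³.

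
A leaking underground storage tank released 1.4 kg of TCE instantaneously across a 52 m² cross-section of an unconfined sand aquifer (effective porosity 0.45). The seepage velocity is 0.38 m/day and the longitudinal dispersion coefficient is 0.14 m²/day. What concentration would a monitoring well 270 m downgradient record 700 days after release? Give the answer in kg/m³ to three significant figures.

For an instantaneous plane source, C(x,t) = M/(n_e·A·√(4πDt)) · exp(−(x−vt)²/(4Dt)), with n_e·A the pore (flow) area.
Plume center vt = 0.38 × 700 = 266 m, so the well at 270 m is 4 m downgradient of the peak.
√(4πDt) = 35.09 m, giving peak height M/(n_e·A·√(4πDt)) = 1.4/(0.45 × 52 × 35.09) = 0.001705 kg/m³.
(x−vt)²/(4Dt) = (4)²/(4 × 0.14 × 700) = 0.04082; exp(−0.04082) = 0.9600.
C = 0.001705 × 0.9600 = 0.00164 kg/m³.

0.00164 kg/m³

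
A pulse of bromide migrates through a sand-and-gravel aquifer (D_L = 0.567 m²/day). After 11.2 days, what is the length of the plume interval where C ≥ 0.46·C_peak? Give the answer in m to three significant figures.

The plume is Gaussian with σ = √(2Dt) = √(2 × 0.567 × 11.2) = 3.564 m.
C/C_peak = exp(−Δx²/(2σ²)) = 0.46 ⇒ Δx = σ·√(−2 ln 0.46) = 3.564 × 1.246 = 4.441 m.
Width = 2Δx = 8.88 m.

8.88 m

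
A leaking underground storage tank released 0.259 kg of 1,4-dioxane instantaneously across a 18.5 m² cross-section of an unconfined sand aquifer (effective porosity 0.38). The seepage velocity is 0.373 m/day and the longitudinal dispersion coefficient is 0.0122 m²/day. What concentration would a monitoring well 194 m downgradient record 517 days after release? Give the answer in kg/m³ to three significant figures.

0.00392 kg/m³

For an instantaneous plane source, C(x,t) = M/(n_e·A·√(4πDt)) · exp(−(x−vt)²/(4Dt)), with n_e·A the pore (flow) area.
Plume center vt = 0.373 × 517 = 192.841 m, so the well at 194 m is 1.159 m downgradient of the peak.
√(4πDt) = 8.903 m, giving peak height M/(n_e·A·√(4πDt)) = 0.259/(0.38 × 18.5 × 8.903) = 0.004138 kg/m³.
(x−vt)²/(4Dt) = (1.159)²/(4 × 0.0122 × 517) = 0.05324; exp(−0.05324) = 0.9482.
C = 0.004138 × 0.9482 = 0.00392 kg/m³.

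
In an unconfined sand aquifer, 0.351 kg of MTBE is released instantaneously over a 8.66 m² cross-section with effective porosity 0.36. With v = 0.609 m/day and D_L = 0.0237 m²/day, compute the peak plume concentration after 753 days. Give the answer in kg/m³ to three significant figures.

The peak of an instantaneous 1D plume sits at x = vt; there the Gaussian factor is 1 and C_max = M/(n_e·A·√(4πDt)), where n_e·A is the pore area the mass is dissolved in.
√(4πDt) = √(4π × 0.0237 × 753) = 14.98 m, so C_max = 0.351/(0.36 × 8.66 × 14.98) = 0.00752 kg/m³.

0.00752 kg/m³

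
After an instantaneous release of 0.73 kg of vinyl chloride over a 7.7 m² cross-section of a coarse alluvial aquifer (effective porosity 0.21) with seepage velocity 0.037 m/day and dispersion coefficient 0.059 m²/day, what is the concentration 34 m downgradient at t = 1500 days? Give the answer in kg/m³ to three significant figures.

0.00367 kg/m³

For an instantaneous plane source, C(x,t) = M/(n_e·A·√(4πDt)) · exp(−(x−vt)²/(4Dt)), with n_e·A the pore (flow) area.
Plume center vt = 0.037 × 1500 = 55.5 m, so the well at 34 m is 21.5 m upgradient of the peak.
√(4πDt) = 33.35 m, giving peak height M/(n_e·A·√(4πDt)) = 0.73/(0.21 × 7.7 × 33.35) = 0.01354 kg/m³.
(x−vt)²/(4Dt) = (-21.5)²/(4 × 0.059 × 1500) = 1.306; exp(−1.306) = 0.2709.
C = 0.01354 × 0.2709 = 0.00367 kg/m³.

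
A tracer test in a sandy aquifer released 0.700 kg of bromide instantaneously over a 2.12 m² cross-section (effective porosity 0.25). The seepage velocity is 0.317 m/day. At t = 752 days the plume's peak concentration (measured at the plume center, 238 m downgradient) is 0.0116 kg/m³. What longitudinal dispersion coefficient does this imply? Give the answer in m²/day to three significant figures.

1.37 m²/day

At the plume center C_max = M/(n_e·A·√(4πDt)), so D = M²/(4πt·(n_e·A·C_max)²).
n_e·A·C_max = 0.25 × 2.12 × 0.0116 = 0.006148 kg/m.
D = 0.700²/(4π × 752 × 0.006148²) = 1.37 m²/day.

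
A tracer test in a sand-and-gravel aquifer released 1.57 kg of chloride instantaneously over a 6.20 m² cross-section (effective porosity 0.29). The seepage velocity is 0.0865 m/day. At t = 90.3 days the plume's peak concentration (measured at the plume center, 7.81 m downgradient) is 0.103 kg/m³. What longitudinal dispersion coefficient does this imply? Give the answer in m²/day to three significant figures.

At the plume center C_max = M/(n_e·A·√(4πDt)), so D = M²/(4πt·(n_e·A·C_max)²).
n_e·A·C_max = 0.29 × 6.20 × 0.103 = 0.1852 kg/m.
D = 1.57²/(4π × 90.3 × 0.1852²) = 0.0633 m²/day.

0.0633 m²/day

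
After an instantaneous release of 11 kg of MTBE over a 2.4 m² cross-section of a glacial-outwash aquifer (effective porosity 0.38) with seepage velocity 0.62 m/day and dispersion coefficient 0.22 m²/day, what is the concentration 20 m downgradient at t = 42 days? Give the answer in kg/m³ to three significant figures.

For an instantaneous plane source, C(x,t) = M/(n_e·A·√(4πDt)) · exp(−(x−vt)²/(4Dt)), with n_e·A the pore (flow) area.
Plume center vt = 0.62 × 42 = 26.04 m, so the well at 20 m is 6.04 m upgradient of the peak.
√(4πDt) = 10.78 m, giving peak height M/(n_e·A·√(4πDt)) = 11/(0.38 × 2.4 × 10.78) = 1.119 kg/m³.
(x−vt)²/(4Dt) = (-6.04)²/(4 × 0.22 × 42) = 0.9871; exp(−0.9871) = 0.3727.
C = 1.119 × 0.3727 = 0.417 kg/m³.

0.417 kg/m³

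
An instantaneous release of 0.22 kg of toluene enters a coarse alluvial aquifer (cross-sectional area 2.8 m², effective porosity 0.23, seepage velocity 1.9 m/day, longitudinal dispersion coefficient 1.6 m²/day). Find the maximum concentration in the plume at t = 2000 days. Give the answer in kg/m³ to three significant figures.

0.00170 kg/m³

The peak of an instantaneous 1D plume sits at x = vt; there the Gaussian factor is 1 and C_max = M/(n_e·A·√(4πDt)), where n_e·A is the pore area the mass is dissolved in.
√(4πDt) = √(4π × 1.6 × 2000) = 200.5 m, so C_max = 0.22/(0.23 × 2.8 × 200.5) = 0.00170 kg/m³.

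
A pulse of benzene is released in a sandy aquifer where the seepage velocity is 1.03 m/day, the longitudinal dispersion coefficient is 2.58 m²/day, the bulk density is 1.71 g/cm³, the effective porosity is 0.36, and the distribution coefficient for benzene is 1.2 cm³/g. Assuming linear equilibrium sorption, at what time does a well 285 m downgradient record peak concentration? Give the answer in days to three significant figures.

Retardation factor R = 1 + ρ_b·K_d/n = 1 + 1.71 × 1.2/0.36 = 6.700.
Sorption retards both mechanisms: v_R = v/R = 0.1537 m/day, D_R = D/R = 0.3851 m²/day.
Peak time from v_R²t² + 2D_R t − x² = 0: t = (√(D_R² + v_R²x²) − D_R)/v_R².
√(D_R² + v_R²x²) = √(0.3851² + 0.1537² × 285²) = 43.81; v_R² = 0.02362.
t = (43.81 − 0.3851)/0.02362 = 1840 days.

1840 days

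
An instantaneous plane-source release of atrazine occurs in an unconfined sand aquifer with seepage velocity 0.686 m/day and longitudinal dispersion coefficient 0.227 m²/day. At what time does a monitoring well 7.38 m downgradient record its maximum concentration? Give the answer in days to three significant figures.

10.3 days

For the 1D instantaneous-source solution, setting ∂C/∂t = 0 at fixed x gives v²t² + 2Dt − x² = 0, so t = (√(D² + v²x²) − D)/v².
√(D² + v²x²) = √(0.227² + 0.686² × 7.38²) = 5.068; v² = 0.470596.
t = (5.068 − 0.227)/0.470596 = 10.3 days (vs. the pure-advection estimate x/v = 10.8 d).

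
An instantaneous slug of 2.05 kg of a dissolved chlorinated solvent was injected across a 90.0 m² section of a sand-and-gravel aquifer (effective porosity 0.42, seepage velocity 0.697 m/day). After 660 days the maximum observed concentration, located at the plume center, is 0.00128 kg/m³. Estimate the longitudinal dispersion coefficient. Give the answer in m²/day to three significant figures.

0.216 m²/day

At the plume center C_max = M/(n_e·A·√(4πDt)), so D = M²/(4πt·(n_e·A·C_max)²).
n_e·A·C_max = 0.42 × 90.0 × 0.00128 = 0.04838 kg/m.
D = 2.05²/(4π × 660 × 0.04838²) = 0.216 m²/day.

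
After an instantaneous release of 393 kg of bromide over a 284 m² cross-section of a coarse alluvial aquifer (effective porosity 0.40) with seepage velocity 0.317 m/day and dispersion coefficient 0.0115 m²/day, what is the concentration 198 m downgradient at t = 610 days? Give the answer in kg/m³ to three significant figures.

0.172 kg/m³

For an instantaneous plane source, C(x,t) = M/(n_e·A·√(4πDt)) · exp(−(x−vt)²/(4Dt)), with n_e·A the pore (flow) area.
Plume center vt = 0.317 × 610 = 193.37 m, so the well at 198 m is 4.63 m downgradient of the peak.
√(4πDt) = 9.389 m, giving peak height M/(n_e·A·√(4πDt)) = 393/(0.40 × 284 × 9.389) = 0.3685 kg/m³.
(x−vt)²/(4Dt) = (4.63)²/(4 × 0.0115 × 610) = 0.7640; exp(−0.7640) = 0.4658.
C = 0.3685 × 0.4658 = 0.172 kg/m³.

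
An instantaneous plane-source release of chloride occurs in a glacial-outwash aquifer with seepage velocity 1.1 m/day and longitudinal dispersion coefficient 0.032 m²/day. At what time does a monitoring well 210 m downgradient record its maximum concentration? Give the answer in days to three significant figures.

191 days

For the 1D instantaneous-source solution, setting ∂C/∂t = 0 at fixed x gives v²t² + 2Dt − x² = 0, so t = (√(D² + v²x²) − D)/v².
√(D² + v²x²) = √(0.032² + 1.1² × 210²) = 231.0; v² = 1.21.
t = (231.0 − 0.032)/1.21 = 191 days (vs. the pure-advection estimate x/v = 191 d).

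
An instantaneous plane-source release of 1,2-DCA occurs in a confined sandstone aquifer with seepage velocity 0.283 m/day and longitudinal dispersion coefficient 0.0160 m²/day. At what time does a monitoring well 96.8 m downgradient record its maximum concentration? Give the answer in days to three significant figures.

For the 1D instantaneous-source solution, setting ∂C/∂t = 0 at fixed x gives v²t² + 2Dt − x² = 0, so t = (√(D² + v²x²) − D)/v².
√(D² + v²x²) = √(0.0160² + 0.283² × 96.8²) = 27.39; v² = 0.080089.
t = (27.39 − 0.0160)/0.080089 = 342 days (vs. the pure-advection estimate x/v = 342 d).

342 days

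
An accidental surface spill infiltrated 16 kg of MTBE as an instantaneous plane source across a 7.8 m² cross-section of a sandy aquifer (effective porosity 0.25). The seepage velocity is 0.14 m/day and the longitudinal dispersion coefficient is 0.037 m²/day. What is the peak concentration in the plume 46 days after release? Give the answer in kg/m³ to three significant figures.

The peak of an instantaneous 1D plume sits at x = vt; there the Gaussian factor is 1 and C_max = M/(n_e·A·√(4πDt)), where n_e·A is the pore area the mass is dissolved in.
√(4πDt) = √(4π × 0.037 × 46) = 4.625 m, so C_max = 16/(0.25 × 7.8 × 4.625) = 1.77 kg/m³.

1.77 kg/m³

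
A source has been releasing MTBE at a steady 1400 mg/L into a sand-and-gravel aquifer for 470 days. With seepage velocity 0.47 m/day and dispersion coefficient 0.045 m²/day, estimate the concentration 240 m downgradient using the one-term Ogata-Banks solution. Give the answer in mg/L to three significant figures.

For a continuous step input, C/C₀ ≈ ½·erfc((x−vt)/(2√(Dt))).
vt = 0.47 × 470 = 220.9 m and 2√(Dt) = 2√(0.045 × 470) = 9.198 m.
Argument (x−vt)/(2√(Dt)) = (240 − 220.9)/9.198 = 2.077; ½·erfc(2.077) = 0.001655.
C = 1400 × 0.001655 = 2.32 mg/L.

2.32 mg/L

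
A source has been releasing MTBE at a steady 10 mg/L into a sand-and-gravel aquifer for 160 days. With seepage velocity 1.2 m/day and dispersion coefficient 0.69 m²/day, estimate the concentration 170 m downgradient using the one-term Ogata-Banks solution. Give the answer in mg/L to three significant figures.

For a continuous step input, C/C₀ ≈ ½·erfc((x−vt)/(2√(Dt))).
vt = 1.2 × 160 = 192 m and 2√(Dt) = 2√(0.69 × 160) = 21.01 m.
Argument (x−vt)/(2√(Dt)) = (170 − 192)/21.01 = -1.047; ½·erfc(-1.047) = 0.9307.
C = 10 × 0.9307 = 9.31 mg/L.

9.31 mg/L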